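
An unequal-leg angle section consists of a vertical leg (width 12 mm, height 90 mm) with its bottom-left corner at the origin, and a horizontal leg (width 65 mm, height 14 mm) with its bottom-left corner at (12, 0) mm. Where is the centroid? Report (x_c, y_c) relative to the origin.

x_c = 23.61 mm, y_c = 27.62 mm

Part | A | x̄ᵢ | ȳᵢ | A·x̄ᵢ | A·ȳᵢ
vertical leg | 1080.00 | 6.00 | 45.00 | 6480.00 | 48600.00
horizontal leg | 910.00 | 44.50 | 7.00 | 40495.00 | 6370.00
Σ | 1990.00 |  |  | 46975.00 | 54970.00
x_c = 46975.00 / 1990.00 = 23.61 mm
y_c = 54970.00 / 1990.00 = 27.62 mm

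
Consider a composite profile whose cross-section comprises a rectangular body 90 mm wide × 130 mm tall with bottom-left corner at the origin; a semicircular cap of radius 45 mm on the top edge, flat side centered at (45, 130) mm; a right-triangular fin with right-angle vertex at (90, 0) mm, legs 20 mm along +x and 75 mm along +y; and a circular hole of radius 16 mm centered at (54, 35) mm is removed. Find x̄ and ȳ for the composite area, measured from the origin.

rectangular body: A = 90 × 130 = 11700.00, centroid at (45.00, 65.00).
semicircular top: A = ½π·45² = 3180.86, centroid at (45.00, 149.10).
triangular fin: A = ½·20·75 = 750.00, centroid at (96.67, 25.00).
hole: A = −π·16² = -804.25, centroid at (54.00, 35.00).
ΣA = 14826.61 mm², ΣAx̄ = 698709.44 mm³, ΣAȳ = 1225363.46 mm³.
x̄ = 698709.44/14826.61 = 47.13 mm; ȳ = 1225363.46/14826.61 = 82.65 mm.

x̄ = 47.13 mm, ȳ = 82.65 mm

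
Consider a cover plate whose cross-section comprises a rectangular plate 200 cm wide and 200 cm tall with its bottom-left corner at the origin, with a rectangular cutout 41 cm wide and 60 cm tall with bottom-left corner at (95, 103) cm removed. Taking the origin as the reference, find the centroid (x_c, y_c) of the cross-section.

x_c = 98.98 cm, y_c = 97.84 cm

Part | A | x̄ᵢ | ȳᵢ | A·x̄ᵢ | A·ȳᵢ
plate | 40000.00 | 100.00 | 100.00 | 4000000.00 | 4000000.00
hole | -2460.00 | 115.50 | 133.00 | -284130.00 | -327180.00
Σ | 37540.00 |  |  | 3715870.00 | 3672820.00
x_c = 3715870.00 / 37540.00 = 98.98 cm
y_c = 3672820.00 / 37540.00 = 97.84 cm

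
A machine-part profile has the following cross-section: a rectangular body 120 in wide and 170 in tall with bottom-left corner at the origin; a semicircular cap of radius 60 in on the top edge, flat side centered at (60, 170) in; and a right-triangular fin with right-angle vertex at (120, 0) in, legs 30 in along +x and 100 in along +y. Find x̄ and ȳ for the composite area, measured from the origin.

x̄ = 63.81 in, ȳ = 104.86 in

Part | A | x̄ᵢ | ȳᵢ | A·x̄ᵢ | A·ȳᵢ
rectangular body | 20400.00 | 60.00 | 85.00 | 1224000.00 | 1734000.00
semicircular top | 5654.87 | 60.00 | 195.46 | 339292.01 | 1105327.35
triangular fin | 1500.00 | 130.00 | 33.33 | 195000.00 | 50000.00
Σ | 27554.87 |  |  | 1758292.01 | 2889327.35
x̄ = 1758292.01 / 27554.87 = 63.81 in
ȳ = 2889327.35 / 27554.87 = 104.86 in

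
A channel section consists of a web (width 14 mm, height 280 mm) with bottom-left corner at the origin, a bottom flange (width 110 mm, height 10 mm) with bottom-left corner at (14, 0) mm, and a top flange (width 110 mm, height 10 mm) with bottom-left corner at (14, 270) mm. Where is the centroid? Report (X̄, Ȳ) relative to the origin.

Part | A | x̄ᵢ | ȳᵢ | A·x̄ᵢ | A·ȳᵢ
web | 3920.00 | 7.00 | 140.00 | 27440.00 | 548800.00
bottom flange | 1100.00 | 69.00 | 5.00 | 75900.00 | 5500.00
top flange | 1100.00 | 69.00 | 275.00 | 75900.00 | 302500.00
Σ | 6120.00 |  |  | 179240.00 | 856800.00
X̄ = 179240.00 / 6120.00 = 29.29 mm
Ȳ = 856800.00 / 6120.00 = 140.00 mm

X̄ = 29.29 mm, Ȳ = 140.00 mm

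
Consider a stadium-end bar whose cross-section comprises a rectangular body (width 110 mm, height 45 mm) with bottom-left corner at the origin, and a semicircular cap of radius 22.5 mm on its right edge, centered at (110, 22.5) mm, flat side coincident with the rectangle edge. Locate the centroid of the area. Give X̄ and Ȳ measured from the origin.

X̄ = 63.93 mm, Ȳ = 22.50 mm

rectangular body: A = 110 × 45 = 4950.00, centroid at (55.00, 22.50).
semicircular end: A = ½π·22.5² = 795.22, centroid at (119.55, 22.50).
ΣA = 5745.22 mm², ΣAX̄ = 367317.47 mm³, ΣAȲ = 129267.35 mm³.
X̄ = 367317.47/5745.22 = 63.93 mm; Ȳ = 129267.35/5745.22 = 22.50 mm.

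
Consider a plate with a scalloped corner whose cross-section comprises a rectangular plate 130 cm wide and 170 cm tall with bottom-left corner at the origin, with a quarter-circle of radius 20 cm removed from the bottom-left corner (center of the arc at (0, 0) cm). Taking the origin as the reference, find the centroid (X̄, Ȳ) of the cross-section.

X̄ = 65.81 cm, Ȳ = 86.10 cm

plate: A = 130 × 170 = 22100.00, centroid at (65.00, 85.00).
removed quarter-circle: A = −¼π·20² = -314.16, centroid at (8.49, 8.49).
ΣA = 21785.84 cm²
ΣAX̄ = (22100.00)(65.00) + (-314.16)(8.49) = 1433833.33 cm³
ΣAȲ = (22100.00)(85.00) + (-314.16)(8.49) = 1875833.33 cm³
X̄ = 1433833.33 / 21785.84 = 65.81 cm
Ȳ = 1875833.33 / 21785.84 = 86.10 cm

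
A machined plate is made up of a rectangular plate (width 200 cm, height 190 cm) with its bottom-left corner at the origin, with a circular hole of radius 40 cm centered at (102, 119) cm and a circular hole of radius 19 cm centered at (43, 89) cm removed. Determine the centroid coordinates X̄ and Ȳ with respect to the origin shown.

plate: A = 200 × 190 = 38000.00, centroid at (100.00, 95.00).
hole 1: A = −π·40² = -5026.55, centroid at (102.00, 119.00).
hole 2: A = −π·19² = -1134.11, centroid at (43.00, 89.00).
ΣA = 31839.34 cm²
ΣAX̄ = (38000.00)(100.00) + (-5026.55)(102.00) + (-1134.11)(43.00) = 3238525.14 cm³
ΣAȲ = (38000.00)(95.00) + (-5026.55)(119.00) + (-1134.11)(89.00) = 2910904.53 cm³
X̄ = 3238525.14 / 31839.34 = 101.71 cm
Ȳ = 2910904.53 / 31839.34 = 91.42 cm

X̄ = 101.71 cm, Ȳ = 91.42 cm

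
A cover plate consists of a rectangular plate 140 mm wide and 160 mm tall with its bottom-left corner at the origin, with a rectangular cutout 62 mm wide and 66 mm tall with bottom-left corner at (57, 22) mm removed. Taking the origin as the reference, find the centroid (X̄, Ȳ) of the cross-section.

X̄ = 65.98 mm, Ȳ = 85.59 mm

plate: A = 140 × 160 = 22400.00, centroid at (70.00, 80.00).
hole: A = −(62 × 66) = -4092.00, centroid at (88.00, 55.00).
ΣA = 18308.00 mm², ΣAX̄ = 1207904.00 mm³, ΣAȲ = 1566940.00 mm³.
X̄ = 1207904.00/18308.00 = 65.98 mm; Ȳ = 1566940.00/18308.00 = 85.59 mm.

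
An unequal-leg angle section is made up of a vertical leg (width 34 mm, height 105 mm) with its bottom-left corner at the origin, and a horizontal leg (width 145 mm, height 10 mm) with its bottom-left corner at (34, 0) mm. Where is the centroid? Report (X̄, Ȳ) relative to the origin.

X̄ = 42.85 mm, Ȳ = 38.78 mm

vertical leg: A = 34 × 105 = 3570.00, centroid at (17.00, 52.50).
horizontal leg: A = 145 × 10 = 1450.00, centroid at (106.50, 5.00).
ΣA = 5020.00 mm²
ΣAX̄ = (3570.00)(17.00) + (1450.00)(106.50) = 215115.00 mm³
ΣAȲ = (3570.00)(52.50) + (1450.00)(5.00) = 194675.00 mm³
X̄ = 215115.00 / 5020.00 = 42.85 mm
Ȳ = 194675.00 / 5020.00 = 38.78 mm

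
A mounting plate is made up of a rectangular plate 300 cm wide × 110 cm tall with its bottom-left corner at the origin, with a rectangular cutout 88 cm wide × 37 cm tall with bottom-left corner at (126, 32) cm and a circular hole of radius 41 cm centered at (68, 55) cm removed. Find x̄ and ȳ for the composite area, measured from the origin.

plate: A = 300 × 110 = 33000.00, centroid at (150.00, 55.00).
hole 1: A = −(88 × 37) = -3256.00, centroid at (170.00, 50.50).
hole 2: A = −π·41² = -5281.02, centroid at (68.00, 55.00).
ΣA = 24462.98 cm², ΣAx̄ = 4037370.83 cm³, ΣAȳ = 1360116.05 cm³.
x̄ = 4037370.83/24462.98 = 165.04 cm; ȳ = 1360116.05/24462.98 = 55.60 cm.

x̄ = 165.04 cm, ȳ = 55.60 cm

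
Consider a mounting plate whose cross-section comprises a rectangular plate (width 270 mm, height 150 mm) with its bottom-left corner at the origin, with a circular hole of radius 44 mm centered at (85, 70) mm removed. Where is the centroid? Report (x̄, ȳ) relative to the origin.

plate: A = 270 × 150 = 40500.00, centroid at (135.00, 75.00).
hole: A = −π·44² = -6082.12, centroid at (85.00, 70.00).
ΣA = 34417.88 mm²
ΣAx̄ = (40500.00)(135.00) + (-6082.12)(85.00) = 4950519.51 mm³
ΣAȳ = (40500.00)(75.00) + (-6082.12)(70.00) = 2611751.36 mm³
x̄ = 4950519.51 / 34417.88 = 143.84 mm
ȳ = 2611751.36 / 34417.88 = 75.88 mm

x̄ = 143.84 mm, ȳ = 75.88 mm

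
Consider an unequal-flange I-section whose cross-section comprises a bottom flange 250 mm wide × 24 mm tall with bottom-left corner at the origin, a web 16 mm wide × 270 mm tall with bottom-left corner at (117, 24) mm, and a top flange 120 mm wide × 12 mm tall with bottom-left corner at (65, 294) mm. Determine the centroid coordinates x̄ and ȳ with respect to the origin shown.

Part | A | x̄ᵢ | ȳᵢ | A·x̄ᵢ | A·ȳᵢ
bottom flange | 6000.00 | 125.00 | 12.00 | 750000.00 | 72000.00
web | 4320.00 | 125.00 | 159.00 | 540000.00 | 686880.00
top flange | 1440.00 | 125.00 | 300.00 | 180000.00 | 432000.00
Σ | 11760.00 |  |  | 1470000.00 | 1190880.00
x̄ = 1470000.00 / 11760.00 = 125.00 mm
ȳ = 1190880.00 / 11760.00 = 101.27 mm

x̄ = 125.00 mm, ȳ = 101.27 mm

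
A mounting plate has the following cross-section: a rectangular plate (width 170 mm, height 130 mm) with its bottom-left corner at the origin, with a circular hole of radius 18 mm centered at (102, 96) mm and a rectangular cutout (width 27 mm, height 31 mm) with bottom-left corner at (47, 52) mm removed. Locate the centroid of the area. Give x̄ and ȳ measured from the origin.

x̄ = 85.16 mm, ȳ = 63.34 mm

Part | A | x̄ᵢ | ȳᵢ | A·x̄ᵢ | A·ȳᵢ
plate | 22100.00 | 85.00 | 65.00 | 1878500.00 | 1436500.00
hole 1 | -1017.88 | 102.00 | 96.00 | -103823.35 | -97716.10
hole 2 | -837.00 | 60.50 | 67.50 | -50638.50 | -56497.50
Σ | 20245.12 |  |  | 1724038.15 | 1282286.40
x̄ = 1724038.15 / 20245.12 = 85.16 mm
ȳ = 1282286.40 / 20245.12 = 63.34 mm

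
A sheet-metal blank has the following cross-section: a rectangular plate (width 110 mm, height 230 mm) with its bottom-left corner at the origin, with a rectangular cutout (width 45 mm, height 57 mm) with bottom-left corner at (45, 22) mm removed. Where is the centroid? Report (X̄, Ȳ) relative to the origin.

X̄ = 53.59 mm, Ȳ = 122.28 mm

plate: A = 110 × 230 = 25300.00, centroid at (55.00, 115.00).
hole: A = −(45 × 57) = -2565.00, centroid at (67.50, 50.50).
ΣA = 22735.00 mm²
ΣAX̄ = (25300.00)(55.00) + (-2565.00)(67.50) = 1218362.50 mm³
ΣAȲ = (25300.00)(115.00) + (-2565.00)(50.50) = 2779967.50 mm³
X̄ = 1218362.50 / 22735.00 = 53.59 mm
Ȳ = 2779967.50 / 22735.00 = 122.28 mm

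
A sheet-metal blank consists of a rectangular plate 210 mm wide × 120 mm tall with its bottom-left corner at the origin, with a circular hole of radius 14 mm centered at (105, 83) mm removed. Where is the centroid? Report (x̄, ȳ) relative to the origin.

x̄ = 105.00 mm, ȳ = 59.42 mm

Part | A | x̄ᵢ | ȳᵢ | A·x̄ᵢ | A·ȳᵢ
plate | 25200.00 | 105.00 | 60.00 | 2646000.00 | 1512000.00
hole | -615.75 | 105.00 | 83.00 | -64653.98 | -51107.43
Σ | 24584.25 |  |  | 2581346.02 | 1460892.57
x̄ = 2581346.02 / 24584.25 = 105.00 mm
ȳ = 1460892.57 / 24584.25 = 59.42 mm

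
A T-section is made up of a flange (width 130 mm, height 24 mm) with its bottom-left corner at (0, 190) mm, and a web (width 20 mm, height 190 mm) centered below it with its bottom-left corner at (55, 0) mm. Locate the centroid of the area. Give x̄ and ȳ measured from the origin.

Part | A | x̄ᵢ | ȳᵢ | A·x̄ᵢ | A·ȳᵢ
web | 3800.00 | 65.00 | 95.00 | 247000.00 | 361000.00
flange | 3120.00 | 65.00 | 202.00 | 202800.00 | 630240.00
Σ | 6920.00 |  |  | 449800.00 | 991240.00
x̄ = 449800.00 / 6920.00 = 65.00 mm
ȳ = 991240.00 / 6920.00 = 143.24 mm

x̄ = 65.00 mm, ȳ = 143.24 mm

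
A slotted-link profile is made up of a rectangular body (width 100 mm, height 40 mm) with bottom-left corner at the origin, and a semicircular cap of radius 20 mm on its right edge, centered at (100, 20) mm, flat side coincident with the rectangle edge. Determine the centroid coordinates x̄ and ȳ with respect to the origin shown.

rectangular body: A = 100 × 40 = 4000.00, centroid at (50.00, 20.00).
semicircular end: A = ½π·20² = 628.32, centroid at (108.49, 20.00).
ΣA = 4628.32 mm²
ΣAx̄ = (4000.00)(50.00) + (628.32)(108.49) = 268165.19 mm³
ΣAȳ = (4000.00)(20.00) + (628.32)(20.00) = 92566.37 mm³
x̄ = 268165.19 / 4628.32 = 57.94 mm
ȳ = 92566.37 / 4628.32 = 20.00 mm

x̄ = 57.94 mm, ȳ = 20.00 mm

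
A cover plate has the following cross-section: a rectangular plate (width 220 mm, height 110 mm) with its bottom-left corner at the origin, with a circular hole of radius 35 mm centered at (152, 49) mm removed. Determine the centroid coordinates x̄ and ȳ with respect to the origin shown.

x̄ = 102.06 mm, ȳ = 56.13 mm

plate: A = 220 × 110 = 24200.00, centroid at (110.00, 55.00).
hole: A = −π·35² = -3848.45, centroid at (152.00, 49.00).
ΣA = 20351.55 mm², ΣAx̄ = 2077035.45 mm³, ΣAȳ = 1142425.90 mm³.
x̄ = 2077035.45/20351.55 = 102.06 mm; ȳ = 1142425.90/20351.55 = 56.13 mm.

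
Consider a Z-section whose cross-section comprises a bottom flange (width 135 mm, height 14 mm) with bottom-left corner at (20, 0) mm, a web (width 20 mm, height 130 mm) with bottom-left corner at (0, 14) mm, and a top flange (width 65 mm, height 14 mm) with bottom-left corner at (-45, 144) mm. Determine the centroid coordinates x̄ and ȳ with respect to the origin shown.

bottom flange: A = 135 × 14 = 1890.00, centroid at (87.50, 7.00).
web: A = 20 × 130 = 2600.00, centroid at (10.00, 79.00).
top flange: A = 65 × 14 = 910.00, centroid at (-12.50, 151.00).
ΣA = 5400.00 mm², ΣAx̄ = 180000.00 mm³, ΣAȳ = 356040.00 mm³.
x̄ = 180000.00/5400.00 = 33.33 mm; ȳ = 356040.00/5400.00 = 65.93 mm.

x̄ = 33.33 mm, ȳ = 65.93 mm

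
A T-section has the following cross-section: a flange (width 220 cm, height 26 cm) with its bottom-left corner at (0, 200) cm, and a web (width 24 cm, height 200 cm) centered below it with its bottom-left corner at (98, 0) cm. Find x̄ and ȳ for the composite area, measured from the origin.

x̄ = 110.00 cm, ȳ = 161.44 cm

Part | A | x̄ᵢ | ȳᵢ | A·x̄ᵢ | A·ȳᵢ
web | 4800.00 | 110.00 | 100.00 | 528000.00 | 480000.00
flange | 5720.00 | 110.00 | 213.00 | 629200.00 | 1218360.00
Σ | 10520.00 |  |  | 1157200.00 | 1698360.00
x̄ = 1157200.00 / 10520.00 = 110.00 cm
ȳ = 1698360.00 / 10520.00 = 161.44 cm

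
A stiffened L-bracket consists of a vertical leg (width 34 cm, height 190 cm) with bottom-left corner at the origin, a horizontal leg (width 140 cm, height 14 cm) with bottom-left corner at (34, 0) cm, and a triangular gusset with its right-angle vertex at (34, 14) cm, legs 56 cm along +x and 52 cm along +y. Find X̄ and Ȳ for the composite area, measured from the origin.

Part | A | x̄ᵢ | ȳᵢ | A·x̄ᵢ | A·ȳᵢ
vertical leg | 6460.00 | 17.00 | 95.00 | 109820.00 | 613700.00
horizontal leg | 1960.00 | 104.00 | 7.00 | 203840.00 | 13720.00
gusset | 1456.00 | 52.67 | 31.33 | 76682.67 | 45621.33
Σ | 9876.00 |  |  | 390342.67 | 673041.33
X̄ = 390342.67 / 9876.00 = 39.52 cm
Ȳ = 673041.33 / 9876.00 = 68.15 cm

X̄ = 39.52 cm, Ȳ = 68.15 cm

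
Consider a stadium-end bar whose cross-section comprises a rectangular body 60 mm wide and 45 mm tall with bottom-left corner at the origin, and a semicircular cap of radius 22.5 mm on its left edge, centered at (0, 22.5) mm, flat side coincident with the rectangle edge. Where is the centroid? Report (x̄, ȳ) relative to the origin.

x̄ = 21.00 mm, ȳ = 22.50 mm

Part | A | x̄ᵢ | ȳᵢ | A·x̄ᵢ | A·ȳᵢ
rectangular body | 2700.00 | 30.00 | 22.50 | 81000.00 | 60750.00
semicircular end | 795.22 | -9.55 | 22.50 | -7593.75 | 17892.35
Σ | 3495.22 |  |  | 73406.25 | 78642.35
x̄ = 73406.25 / 3495.22 = 21.00 mm
ȳ = 78642.35 / 3495.22 = 22.50 mm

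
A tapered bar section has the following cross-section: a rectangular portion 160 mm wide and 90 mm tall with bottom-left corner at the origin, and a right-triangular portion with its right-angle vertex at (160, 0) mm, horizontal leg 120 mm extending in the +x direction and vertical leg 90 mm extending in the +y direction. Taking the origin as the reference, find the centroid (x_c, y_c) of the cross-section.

x_c = 112.73 mm, y_c = 40.91 mm

rectangular portion: A = 160 × 90 = 14400.00, centroid at (80.00, 45.00).
triangular portion: A = ½·120·90 = 5400.00, centroid at (200.00, 30.00).
ΣA = 19800.00 mm²
ΣAx_c = (14400.00)(80.00) + (5400.00)(200.00) = 2232000.00 mm³
ΣAy_c = (14400.00)(45.00) + (5400.00)(30.00) = 810000.00 mm³
x_c = 2232000.00 / 19800.00 = 112.73 mm
y_c = 810000.00 / 19800.00 = 40.91 mm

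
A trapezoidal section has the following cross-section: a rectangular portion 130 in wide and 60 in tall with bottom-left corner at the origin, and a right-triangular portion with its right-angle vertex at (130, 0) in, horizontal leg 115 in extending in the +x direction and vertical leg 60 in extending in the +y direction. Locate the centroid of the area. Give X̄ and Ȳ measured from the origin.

X̄ = 96.69 in, Ȳ = 26.93 in

rectangular portion: A = 130 × 60 = 7800.00, centroid at (65.00, 30.00).
triangular portion: A = ½·115·60 = 3450.00, centroid at (168.33, 20.00).
ΣA = 11250.00 in², ΣAX̄ = 1087750.00 in³, ΣAȲ = 303000.00 in³.
X̄ = 1087750.00/11250.00 = 96.69 in; Ȳ = 303000.00/11250.00 = 26.93 in.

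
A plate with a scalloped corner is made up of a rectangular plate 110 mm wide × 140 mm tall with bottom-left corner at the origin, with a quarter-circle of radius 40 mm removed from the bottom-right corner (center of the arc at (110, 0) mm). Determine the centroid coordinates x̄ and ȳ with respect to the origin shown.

plate: A = 110 × 140 = 15400.00, centroid at (55.00, 70.00).
removed quarter-circle: A = −¼π·40² = -1256.64, centroid at (93.02, 16.98).
ΣA = 14143.36 mm²
ΣAx̄ = (15400.00)(55.00) + (-1256.64)(93.02) = 730103.26 mm³
ΣAȳ = (15400.00)(70.00) + (-1256.64)(16.98) = 1056666.67 mm³
x̄ = 730103.26 / 14143.36 = 51.62 mm
ȳ = 1056666.67 / 14143.36 = 74.71 mm

x̄ = 51.62 mm, ȳ = 74.71 mm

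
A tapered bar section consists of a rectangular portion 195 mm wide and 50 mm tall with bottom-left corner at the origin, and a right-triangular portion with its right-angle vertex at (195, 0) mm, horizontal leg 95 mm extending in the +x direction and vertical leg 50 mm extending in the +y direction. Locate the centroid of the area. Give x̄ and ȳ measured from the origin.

x̄ = 122.80 mm, ȳ = 23.37 mm

Part | A | x̄ᵢ | ȳᵢ | A·x̄ᵢ | A·ȳᵢ
rectangular portion | 9750.00 | 97.50 | 25.00 | 950625.00 | 243750.00
triangular portion | 2375.00 | 226.67 | 16.67 | 538333.33 | 39583.33
Σ | 12125.00 |  |  | 1488958.33 | 283333.33
x̄ = 1488958.33 / 12125.00 = 122.80 mm
ȳ = 283333.33 / 12125.00 = 23.37 mm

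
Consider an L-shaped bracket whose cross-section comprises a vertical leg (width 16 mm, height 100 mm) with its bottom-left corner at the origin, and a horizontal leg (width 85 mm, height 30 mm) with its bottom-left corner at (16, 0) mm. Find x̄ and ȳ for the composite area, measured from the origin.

vertical leg: A = 16 × 100 = 1600.00, centroid at (8.00, 50.00).
horizontal leg: A = 85 × 30 = 2550.00, centroid at (58.50, 15.00).
ΣA = 4150.00 mm²
ΣAx̄ = (1600.00)(8.00) + (2550.00)(58.50) = 161975.00 mm³
ΣAȳ = (1600.00)(50.00) + (2550.00)(15.00) = 118250.00 mm³
x̄ = 161975.00 / 4150.00 = 39.03 mm
ȳ = 118250.00 / 4150.00 = 28.49 mm

x̄ = 39.03 mm, ȳ = 28.49 mm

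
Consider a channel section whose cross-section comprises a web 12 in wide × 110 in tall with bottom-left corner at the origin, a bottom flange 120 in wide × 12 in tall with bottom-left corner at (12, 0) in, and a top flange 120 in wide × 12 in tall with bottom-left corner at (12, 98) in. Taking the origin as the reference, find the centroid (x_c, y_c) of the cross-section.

web: A = 12 × 110 = 1320.00, centroid at (6.00, 55.00).
bottom flange: A = 120 × 12 = 1440.00, centroid at (72.00, 6.00).
top flange: A = 120 × 12 = 1440.00, centroid at (72.00, 104.00).
ΣA = 4200.00 in²
ΣAx_c = (1320.00)(6.00) + (1440.00)(72.00) + (1440.00)(72.00) = 215280.00 in³
ΣAy_c = (1320.00)(55.00) + (1440.00)(6.00) + (1440.00)(104.00) = 231000.00 in³
x_c = 215280.00 / 4200.00 = 51.26 in
y_c = 231000.00 / 4200.00 = 55.00 in

x_c = 51.26 in, y_c = 55.00 in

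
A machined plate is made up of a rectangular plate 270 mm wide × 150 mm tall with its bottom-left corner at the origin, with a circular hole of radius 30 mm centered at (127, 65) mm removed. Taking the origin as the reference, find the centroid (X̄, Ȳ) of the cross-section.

X̄ = 135.60 mm, Ȳ = 75.75 mm

plate: A = 270 × 150 = 40500.00, centroid at (135.00, 75.00).
hole: A = −π·30² = -2827.43, centroid at (127.00, 65.00).
ΣA = 37672.57 mm², ΣAX̄ = 5108415.96 mm³, ΣAȲ = 2853716.83 mm³.
X̄ = 5108415.96/37672.57 = 135.60 mm; Ȳ = 2853716.83/37672.57 = 75.75 mm.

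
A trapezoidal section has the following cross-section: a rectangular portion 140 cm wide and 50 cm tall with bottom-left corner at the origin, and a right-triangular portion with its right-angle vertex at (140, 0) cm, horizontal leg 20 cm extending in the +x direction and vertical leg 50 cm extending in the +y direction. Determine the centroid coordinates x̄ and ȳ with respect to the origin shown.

rectangular portion: A = 140 × 50 = 7000.00, centroid at (70.00, 25.00).
triangular portion: A = ½·20·50 = 500.00, centroid at (146.67, 16.67).
ΣA = 7500.00 cm², ΣAx̄ = 563333.33 cm³, ΣAȳ = 183333.33 cm³.
x̄ = 563333.33/7500.00 = 75.11 cm; ȳ = 183333.33/7500.00 = 24.44 cm.

x̄ = 75.11 cm, ȳ = 24.44 cm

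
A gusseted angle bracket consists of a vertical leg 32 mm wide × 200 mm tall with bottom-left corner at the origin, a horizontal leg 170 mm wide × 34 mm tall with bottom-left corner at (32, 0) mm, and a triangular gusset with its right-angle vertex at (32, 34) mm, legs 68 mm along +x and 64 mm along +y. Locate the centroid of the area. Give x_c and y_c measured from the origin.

vertical leg: A = 32 × 200 = 6400.00, centroid at (16.00, 100.00).
horizontal leg: A = 170 × 34 = 5780.00, centroid at (117.00, 17.00).
gusset: A = ½·68·64 = 2176.00, centroid at (54.67, 55.33).
ΣA = 14356.00 mm²
ΣAx_c = (6400.00)(16.00) + (5780.00)(117.00) + (2176.00)(54.67) = 897614.67 mm³
ΣAy_c = (6400.00)(100.00) + (5780.00)(17.00) + (2176.00)(55.33) = 858665.33 mm³
x_c = 897614.67 / 14356.00 = 62.53 mm
y_c = 858665.33 / 14356.00 = 59.81 mm

x_c = 62.53 mm, y_c = 59.81 mm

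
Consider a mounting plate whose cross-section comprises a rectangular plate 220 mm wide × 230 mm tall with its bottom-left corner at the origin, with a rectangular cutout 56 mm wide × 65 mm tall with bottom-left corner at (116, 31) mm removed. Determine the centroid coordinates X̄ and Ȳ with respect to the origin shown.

X̄ = 107.36 mm, Ȳ = 118.99 mm

plate: A = 220 × 230 = 50600.00, centroid at (110.00, 115.00).
hole: A = −(56 × 65) = -3640.00, centroid at (144.00, 63.50).
ΣA = 46960.00 mm², ΣAX̄ = 5041840.00 mm³, ΣAȲ = 5587860.00 mm³.
X̄ = 5041840.00/46960.00 = 107.36 mm; Ȳ = 5587860.00/46960.00 = 118.99 mm.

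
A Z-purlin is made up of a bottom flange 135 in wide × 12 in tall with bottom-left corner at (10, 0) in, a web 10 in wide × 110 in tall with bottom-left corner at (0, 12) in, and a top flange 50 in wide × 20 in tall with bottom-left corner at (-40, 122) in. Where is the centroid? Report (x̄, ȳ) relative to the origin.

bottom flange: A = 135 × 12 = 1620.00, centroid at (77.50, 6.00).
web: A = 10 × 110 = 1100.00, centroid at (5.00, 67.00).
top flange: A = 50 × 20 = 1000.00, centroid at (-15.00, 132.00).
ΣA = 3720.00 in²
ΣAx̄ = (1620.00)(77.50) + (1100.00)(5.00) + (1000.00)(-15.00) = 116050.00 in³
ΣAȳ = (1620.00)(6.00) + (1100.00)(67.00) + (1000.00)(132.00) = 215420.00 in³
x̄ = 116050.00 / 3720.00 = 31.20 in
ȳ = 215420.00 / 3720.00 = 57.91 in

x̄ = 31.20 in, ȳ = 57.91 in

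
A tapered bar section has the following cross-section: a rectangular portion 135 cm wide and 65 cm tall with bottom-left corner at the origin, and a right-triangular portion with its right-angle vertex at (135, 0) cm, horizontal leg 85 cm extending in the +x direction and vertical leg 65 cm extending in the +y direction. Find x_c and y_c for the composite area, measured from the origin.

x_c = 90.45 cm, y_c = 29.91 cm

rectangular portion: A = 135 × 65 = 8775.00, centroid at (67.50, 32.50).
triangular portion: A = ½·85·65 = 2762.50, centroid at (163.33, 21.67).
ΣA = 11537.50 cm²
ΣAx_c = (8775.00)(67.50) + (2762.50)(163.33) = 1043520.83 cm³
ΣAy_c = (8775.00)(32.50) + (2762.50)(21.67) = 345041.67 cm³
x_c = 1043520.83 / 11537.50 = 90.45 cm
y_c = 345041.67 / 11537.50 = 29.91 cm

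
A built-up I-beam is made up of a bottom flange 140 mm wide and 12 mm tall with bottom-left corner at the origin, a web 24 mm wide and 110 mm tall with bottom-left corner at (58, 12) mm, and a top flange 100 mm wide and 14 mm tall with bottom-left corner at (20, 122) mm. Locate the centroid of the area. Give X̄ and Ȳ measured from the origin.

X̄ = 70.00 mm, Ȳ = 64.26 mm

Part | A | x̄ᵢ | ȳᵢ | A·x̄ᵢ | A·ȳᵢ
bottom flange | 1680.00 | 70.00 | 6.00 | 117600.00 | 10080.00
web | 2640.00 | 70.00 | 67.00 | 184800.00 | 176880.00
top flange | 1400.00 | 70.00 | 129.00 | 98000.00 | 180600.00
Σ | 5720.00 |  |  | 400400.00 | 367560.00
X̄ = 400400.00 / 5720.00 = 70.00 mm
Ȳ = 367560.00 / 5720.00 = 64.26 mm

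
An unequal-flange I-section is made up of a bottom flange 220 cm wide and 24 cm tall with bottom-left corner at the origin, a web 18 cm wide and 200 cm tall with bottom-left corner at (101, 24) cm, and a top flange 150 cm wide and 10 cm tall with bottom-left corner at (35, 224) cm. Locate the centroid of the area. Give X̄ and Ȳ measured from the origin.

bottom flange: A = 220 × 24 = 5280.00, centroid at (110.00, 12.00).
web: A = 18 × 200 = 3600.00, centroid at (110.00, 124.00).
top flange: A = 150 × 10 = 1500.00, centroid at (110.00, 229.00).
ΣA = 10380.00 cm², ΣAX̄ = 1141800.00 cm³, ΣAȲ = 853260.00 cm³.
X̄ = 1141800.00/10380.00 = 110.00 cm; Ȳ = 853260.00/10380.00 = 82.20 cm.

X̄ = 110.00 cm, Ȳ = 82.20 cm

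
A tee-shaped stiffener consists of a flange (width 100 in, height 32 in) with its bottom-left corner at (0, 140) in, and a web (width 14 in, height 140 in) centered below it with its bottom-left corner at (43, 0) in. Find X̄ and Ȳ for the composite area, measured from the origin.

X̄ = 50.00 in, Ȳ = 123.33 in

web: A = 14 × 140 = 1960.00, centroid at (50.00, 70.00).
flange: A = 100 × 32 = 3200.00, centroid at (50.00, 156.00).
ΣA = 5160.00 in², ΣAX̄ = 258000.00 in³, ΣAȲ = 636400.00 in³.
X̄ = 258000.00/5160.00 = 50.00 in; Ȳ = 636400.00/5160.00 = 123.33 in.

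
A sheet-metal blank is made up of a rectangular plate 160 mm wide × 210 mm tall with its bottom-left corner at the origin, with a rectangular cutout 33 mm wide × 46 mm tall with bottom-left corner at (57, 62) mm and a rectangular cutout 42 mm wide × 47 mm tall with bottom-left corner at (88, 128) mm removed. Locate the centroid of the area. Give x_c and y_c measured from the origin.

x_c = 78.43 mm, y_c = 102.96 mm

plate: A = 160 × 210 = 33600.00, centroid at (80.00, 105.00).
hole 1: A = −(33 × 46) = -1518.00, centroid at (73.50, 85.00).
hole 2: A = −(42 × 47) = -1974.00, centroid at (109.00, 151.50).
ΣA = 30108.00 mm²
ΣAx_c = (33600.00)(80.00) + (-1518.00)(73.50) + (-1974.00)(109.00) = 2361261.00 mm³
ΣAy_c = (33600.00)(105.00) + (-1518.00)(85.00) + (-1974.00)(151.50) = 3099909.00 mm³
x_c = 2361261.00 / 30108.00 = 78.43 mm
y_c = 3099909.00 / 30108.00 = 102.96 mm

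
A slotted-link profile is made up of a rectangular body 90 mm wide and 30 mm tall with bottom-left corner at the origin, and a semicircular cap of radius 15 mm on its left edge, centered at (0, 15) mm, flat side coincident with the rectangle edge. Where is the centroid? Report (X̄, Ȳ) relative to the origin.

Part | A | x̄ᵢ | ȳᵢ | A·x̄ᵢ | A·ȳᵢ
rectangular body | 2700.00 | 45.00 | 15.00 | 121500.00 | 40500.00
semicircular end | 353.43 | -6.37 | 15.00 | -2250.00 | 5301.44
Σ | 3053.43 |  |  | 119250.00 | 45801.44
X̄ = 119250.00 / 3053.43 = 39.05 mm
Ȳ = 45801.44 / 3053.43 = 15.00 mm

X̄ = 39.05 mm, Ȳ = 15.00 mm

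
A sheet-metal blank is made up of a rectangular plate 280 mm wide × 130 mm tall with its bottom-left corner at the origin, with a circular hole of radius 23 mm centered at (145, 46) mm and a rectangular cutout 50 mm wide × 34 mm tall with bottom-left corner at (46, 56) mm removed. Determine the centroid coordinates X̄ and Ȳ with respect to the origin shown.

X̄ = 143.30 mm, Ȳ = 65.54 mm

plate: A = 280 × 130 = 36400.00, centroid at (140.00, 65.00).
hole 1: A = −π·23² = -1661.90, centroid at (145.00, 46.00).
hole 2: A = −(50 × 34) = -1700.00, centroid at (71.00, 73.00).
ΣA = 33038.10 mm², ΣAX̄ = 4734324.14 mm³, ΣAȲ = 2165452.48 mm³.
X̄ = 4734324.14/33038.10 = 143.30 mm; Ȳ = 2165452.48/33038.10 = 65.54 mm.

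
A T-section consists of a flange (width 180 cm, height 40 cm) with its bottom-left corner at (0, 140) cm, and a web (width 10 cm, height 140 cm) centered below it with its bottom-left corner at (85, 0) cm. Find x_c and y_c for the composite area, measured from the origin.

x_c = 90.00 cm, y_c = 145.35 cm

web: A = 10 × 140 = 1400.00, centroid at (90.00, 70.00).
flange: A = 180 × 40 = 7200.00, centroid at (90.00, 160.00).
ΣA = 8600.00 cm²
ΣAx_c = (1400.00)(90.00) + (7200.00)(90.00) = 774000.00 cm³
ΣAy_c = (1400.00)(70.00) + (7200.00)(160.00) = 1250000.00 cm³
x_c = 774000.00 / 8600.00 = 90.00 cm
y_c = 1250000.00 / 8600.00 = 145.35 cm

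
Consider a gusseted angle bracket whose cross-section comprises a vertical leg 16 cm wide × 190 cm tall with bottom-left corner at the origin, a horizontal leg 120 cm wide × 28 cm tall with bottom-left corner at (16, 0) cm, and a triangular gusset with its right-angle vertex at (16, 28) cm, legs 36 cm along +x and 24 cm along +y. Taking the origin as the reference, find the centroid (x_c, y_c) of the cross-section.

x_c = 42.71 cm, y_c = 51.43 cm

vertical leg: A = 16 × 190 = 3040.00, centroid at (8.00, 95.00).
horizontal leg: A = 120 × 28 = 3360.00, centroid at (76.00, 14.00).
gusset: A = ½·36·24 = 432.00, centroid at (28.00, 36.00).
ΣA = 6832.00 cm²
ΣAx_c = (3040.00)(8.00) + (3360.00)(76.00) + (432.00)(28.00) = 291776.00 cm³
ΣAy_c = (3040.00)(95.00) + (3360.00)(14.00) + (432.00)(36.00) = 351392.00 cm³
x_c = 291776.00 / 6832.00 = 42.71 cm
y_c = 351392.00 / 6832.00 = 51.43 cm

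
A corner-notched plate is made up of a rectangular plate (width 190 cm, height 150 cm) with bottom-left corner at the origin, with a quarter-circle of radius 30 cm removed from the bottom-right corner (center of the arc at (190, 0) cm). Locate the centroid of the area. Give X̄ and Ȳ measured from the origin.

Part | A | x̄ᵢ | ȳᵢ | A·x̄ᵢ | A·ȳᵢ
plate | 28500.00 | 95.00 | 75.00 | 2707500.00 | 2137500.00
removed quarter-circle | -706.86 | 177.27 | 12.73 | -125303.09 | -9000.00
Σ | 27793.14 |  |  | 2582196.91 | 2128500.00
X̄ = 2582196.91 / 27793.14 = 92.91 cm
Ȳ = 2128500.00 / 27793.14 = 76.58 cm

X̄ = 92.91 cm, Ȳ = 76.58 cm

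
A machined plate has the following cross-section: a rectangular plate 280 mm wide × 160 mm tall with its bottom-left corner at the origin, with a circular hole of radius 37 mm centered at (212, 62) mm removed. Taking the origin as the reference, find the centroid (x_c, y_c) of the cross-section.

x_c = 132.35 mm, y_c = 81.91 mm

plate: A = 280 × 160 = 44800.00, centroid at (140.00, 80.00).
hole: A = −π·37² = -4300.84, centroid at (212.00, 62.00).
ΣA = 40499.16 mm²
ΣAx_c = (44800.00)(140.00) + (-4300.84)(212.00) = 5360221.85 mm³
ΣAy_c = (44800.00)(80.00) + (-4300.84)(62.00) = 3317347.90 mm³
x_c = 5360221.85 / 40499.16 = 132.35 mm
y_c = 3317347.90 / 40499.16 = 81.91 mm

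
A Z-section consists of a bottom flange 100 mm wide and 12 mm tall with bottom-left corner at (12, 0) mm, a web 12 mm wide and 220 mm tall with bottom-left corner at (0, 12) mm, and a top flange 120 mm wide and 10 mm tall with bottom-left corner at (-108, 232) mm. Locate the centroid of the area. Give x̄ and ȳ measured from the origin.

x̄ = 6.48 mm, ȳ = 121.76 mm

Part | A | x̄ᵢ | ȳᵢ | A·x̄ᵢ | A·ȳᵢ
bottom flange | 1200.00 | 62.00 | 6.00 | 74400.00 | 7200.00
web | 2640.00 | 6.00 | 122.00 | 15840.00 | 322080.00
top flange | 1200.00 | -48.00 | 237.00 | -57600.00 | 284400.00
Σ | 5040.00 |  |  | 32640.00 | 613680.00
x̄ = 32640.00 / 5040.00 = 6.48 mm
ȳ = 613680.00 / 5040.00 = 121.76 mm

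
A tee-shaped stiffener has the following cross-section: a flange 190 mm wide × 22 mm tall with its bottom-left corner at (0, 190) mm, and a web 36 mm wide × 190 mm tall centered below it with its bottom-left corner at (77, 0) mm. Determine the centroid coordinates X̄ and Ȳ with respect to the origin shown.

web: A = 36 × 190 = 6840.00, centroid at (95.00, 95.00).
flange: A = 190 × 22 = 4180.00, centroid at (95.00, 201.00).
ΣA = 11020.00 mm²
ΣAX̄ = (6840.00)(95.00) + (4180.00)(95.00) = 1046900.00 mm³
ΣAȲ = (6840.00)(95.00) + (4180.00)(201.00) = 1489980.00 mm³
X̄ = 1046900.00 / 11020.00 = 95.00 mm
Ȳ = 1489980.00 / 11020.00 = 135.21 mm

X̄ = 95.00 mm, Ȳ = 135.21 mm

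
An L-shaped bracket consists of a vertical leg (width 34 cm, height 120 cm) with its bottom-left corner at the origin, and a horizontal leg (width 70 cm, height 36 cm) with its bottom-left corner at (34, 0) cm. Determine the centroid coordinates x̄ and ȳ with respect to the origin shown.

x̄ = 36.85 cm, ȳ = 43.96 cm

vertical leg: A = 34 × 120 = 4080.00, centroid at (17.00, 60.00).
horizontal leg: A = 70 × 36 = 2520.00, centroid at (69.00, 18.00).
ΣA = 6600.00 cm², ΣAx̄ = 243240.00 cm³, ΣAȳ = 290160.00 cm³.
x̄ = 243240.00/6600.00 = 36.85 cm; ȳ = 290160.00/6600.00 = 43.96 cm.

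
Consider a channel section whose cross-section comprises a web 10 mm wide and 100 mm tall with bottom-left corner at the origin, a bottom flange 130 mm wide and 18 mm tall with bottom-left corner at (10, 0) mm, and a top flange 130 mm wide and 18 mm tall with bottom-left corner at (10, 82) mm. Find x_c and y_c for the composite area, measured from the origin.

web: A = 10 × 100 = 1000.00, centroid at (5.00, 50.00).
bottom flange: A = 130 × 18 = 2340.00, centroid at (75.00, 9.00).
top flange: A = 130 × 18 = 2340.00, centroid at (75.00, 91.00).
ΣA = 5680.00 mm²
ΣAx_c = (1000.00)(5.00) + (2340.00)(75.00) + (2340.00)(75.00) = 356000.00 mm³
ΣAy_c = (1000.00)(50.00) + (2340.00)(9.00) + (2340.00)(91.00) = 284000.00 mm³
x_c = 356000.00 / 5680.00 = 62.68 mm
y_c = 284000.00 / 5680.00 = 50.00 mm

x_c = 62.68 mm, y_c = 50.00 mm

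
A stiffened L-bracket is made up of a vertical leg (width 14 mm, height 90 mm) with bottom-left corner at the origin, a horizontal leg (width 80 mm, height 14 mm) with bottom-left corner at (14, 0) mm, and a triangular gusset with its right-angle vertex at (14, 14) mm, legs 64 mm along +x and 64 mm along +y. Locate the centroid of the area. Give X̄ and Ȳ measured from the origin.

vertical leg: A = 14 × 90 = 1260.00, centroid at (7.00, 45.00).
horizontal leg: A = 80 × 14 = 1120.00, centroid at (54.00, 7.00).
gusset: A = ½·64·64 = 2048.00, centroid at (35.33, 35.33).
ΣA = 4428.00 mm², ΣAX̄ = 141662.67 mm³, ΣAȲ = 136902.67 mm³.
X̄ = 141662.67/4428.00 = 31.99 mm; Ȳ = 136902.67/4428.00 = 30.92 mm.

X̄ = 31.99 mm, Ȳ = 30.92 mm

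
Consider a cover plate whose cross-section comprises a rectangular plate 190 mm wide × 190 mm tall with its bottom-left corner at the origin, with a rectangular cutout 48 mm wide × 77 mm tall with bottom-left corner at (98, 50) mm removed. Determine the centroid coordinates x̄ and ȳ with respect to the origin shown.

x̄ = 91.92 mm, ȳ = 95.74 mm

plate: A = 190 × 190 = 36100.00, centroid at (95.00, 95.00).
hole: A = −(48 × 77) = -3696.00, centroid at (122.00, 88.50).
ΣA = 32404.00 mm², ΣAx̄ = 2978588.00 mm³, ΣAȳ = 3102404.00 mm³.
x̄ = 2978588.00/32404.00 = 91.92 mm; ȳ = 3102404.00/32404.00 = 95.74 mm.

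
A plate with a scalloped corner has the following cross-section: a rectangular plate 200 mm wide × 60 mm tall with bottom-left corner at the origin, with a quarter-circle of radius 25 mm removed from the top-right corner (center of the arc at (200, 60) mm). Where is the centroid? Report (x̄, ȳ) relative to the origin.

Part | A | x̄ᵢ | ȳᵢ | A·x̄ᵢ | A·ȳᵢ
plate | 12000.00 | 100.00 | 30.00 | 1200000.00 | 360000.00
removed quarter-circle | -490.87 | 189.39 | 49.39 | -92966.44 | -24244.10
Σ | 11509.13 |  |  | 1107033.56 | 335755.90
x̄ = 1107033.56 / 11509.13 = 96.19 mm
ȳ = 335755.90 / 11509.13 = 29.17 mm

x̄ = 96.19 mm, ȳ = 29.17 mm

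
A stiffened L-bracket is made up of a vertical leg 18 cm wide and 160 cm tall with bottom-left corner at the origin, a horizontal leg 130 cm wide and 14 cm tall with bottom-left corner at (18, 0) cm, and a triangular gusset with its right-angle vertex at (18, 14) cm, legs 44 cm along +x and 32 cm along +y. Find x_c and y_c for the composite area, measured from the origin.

vertical leg: A = 18 × 160 = 2880.00, centroid at (9.00, 80.00).
horizontal leg: A = 130 × 14 = 1820.00, centroid at (83.00, 7.00).
gusset: A = ½·44·32 = 704.00, centroid at (32.67, 24.67).
ΣA = 5404.00 cm², ΣAx_c = 199977.33 cm³, ΣAy_c = 260505.33 cm³.
x_c = 199977.33/5404.00 = 37.01 cm; y_c = 260505.33/5404.00 = 48.21 cm.

x_c = 37.01 cm, y_c = 48.21 cm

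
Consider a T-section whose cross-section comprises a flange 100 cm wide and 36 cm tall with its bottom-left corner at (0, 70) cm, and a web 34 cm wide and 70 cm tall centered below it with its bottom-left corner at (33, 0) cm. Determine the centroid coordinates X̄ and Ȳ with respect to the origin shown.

web: A = 34 × 70 = 2380.00, centroid at (50.00, 35.00).
flange: A = 100 × 36 = 3600.00, centroid at (50.00, 88.00).
ΣA = 5980.00 cm²
ΣAX̄ = (2380.00)(50.00) + (3600.00)(50.00) = 299000.00 cm³
ΣAȲ = (2380.00)(35.00) + (3600.00)(88.00) = 400100.00 cm³
X̄ = 299000.00 / 5980.00 = 50.00 cm
Ȳ = 400100.00 / 5980.00 = 66.91 cm

X̄ = 50.00 cm, Ȳ = 66.91 cm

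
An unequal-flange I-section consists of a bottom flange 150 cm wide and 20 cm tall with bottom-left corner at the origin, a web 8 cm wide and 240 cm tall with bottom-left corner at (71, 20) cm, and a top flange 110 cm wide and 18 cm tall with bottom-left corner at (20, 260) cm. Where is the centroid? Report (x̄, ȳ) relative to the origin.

bottom flange: A = 150 × 20 = 3000.00, centroid at (75.00, 10.00).
web: A = 8 × 240 = 1920.00, centroid at (75.00, 140.00).
top flange: A = 110 × 18 = 1980.00, centroid at (75.00, 269.00).
ΣA = 6900.00 cm², ΣAx̄ = 517500.00 cm³, ΣAȳ = 831420.00 cm³.
x̄ = 517500.00/6900.00 = 75.00 cm; ȳ = 831420.00/6900.00 = 120.50 cm.

x̄ = 75.00 cm, ȳ = 120.50 cm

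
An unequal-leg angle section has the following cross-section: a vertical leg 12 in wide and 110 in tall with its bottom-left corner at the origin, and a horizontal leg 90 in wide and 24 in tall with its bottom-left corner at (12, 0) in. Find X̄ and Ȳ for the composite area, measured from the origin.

vertical leg: A = 12 × 110 = 1320.00, centroid at (6.00, 55.00).
horizontal leg: A = 90 × 24 = 2160.00, centroid at (57.00, 12.00).
ΣA = 3480.00 in², ΣAX̄ = 131040.00 in³, ΣAȲ = 98520.00 in³.
X̄ = 131040.00/3480.00 = 37.66 in; Ȳ = 98520.00/3480.00 = 28.31 in.

X̄ = 37.66 in, Ȳ = 28.31 in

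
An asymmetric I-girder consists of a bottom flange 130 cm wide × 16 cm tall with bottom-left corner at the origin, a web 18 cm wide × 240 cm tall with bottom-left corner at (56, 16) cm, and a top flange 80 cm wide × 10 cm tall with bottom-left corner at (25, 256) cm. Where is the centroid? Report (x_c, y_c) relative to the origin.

bottom flange: A = 130 × 16 = 2080.00, centroid at (65.00, 8.00).
web: A = 18 × 240 = 4320.00, centroid at (65.00, 136.00).
top flange: A = 80 × 10 = 800.00, centroid at (65.00, 261.00).
ΣA = 7200.00 cm², ΣAx_c = 468000.00 cm³, ΣAy_c = 812960.00 cm³.
x_c = 468000.00/7200.00 = 65.00 cm; y_c = 812960.00/7200.00 = 112.91 cm.

x_c = 65.00 cm, y_c = 112.91 cm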